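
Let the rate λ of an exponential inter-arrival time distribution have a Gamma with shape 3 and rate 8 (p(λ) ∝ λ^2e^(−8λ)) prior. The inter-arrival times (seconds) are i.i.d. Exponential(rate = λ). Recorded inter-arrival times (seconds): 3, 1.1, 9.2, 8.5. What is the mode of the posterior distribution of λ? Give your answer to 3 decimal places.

The Exponential(rate=λ) likelihood is ∝ λ^n e^(−λΣtᵢ). Here n = 4 and Σtᵢ = 3 + 1.1 + 9.2 + 8.5 = 21.8.
Posterior ∝ λ^2e^(−8λ) · λ^4e^(−21.8λ) = λ^6e^(−29.8λ), i.e. Gamma(7, 29.8).
Mode = (a−1)/b = 6/29.8 ≈ 0.201.

λ̂_MAP = 0.201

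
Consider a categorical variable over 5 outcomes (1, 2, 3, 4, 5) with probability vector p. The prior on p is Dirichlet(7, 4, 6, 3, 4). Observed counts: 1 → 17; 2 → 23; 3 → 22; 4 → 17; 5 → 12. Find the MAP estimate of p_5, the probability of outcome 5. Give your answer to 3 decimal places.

MAP estimate: 0.136

The posterior is Dirichlet(αᵢ + nᵢ) = Dirichlet(24, 27, 28, 20, 16).
For a Dirichlet(a₁,…,a_K) with all aᵢ > 1, the mode has j-th component (aⱼ − 1)/(Σaᵢ − K).
Here Σaᵢ = 115 and K = 5, so p_5 = (16 − 1)/(115 − 5) = 15/110 ≈ 0.136.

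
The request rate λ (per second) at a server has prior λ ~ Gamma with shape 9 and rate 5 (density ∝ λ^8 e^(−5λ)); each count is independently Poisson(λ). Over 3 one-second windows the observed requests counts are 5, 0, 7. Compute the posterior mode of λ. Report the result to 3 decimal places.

λ̂_MAP = 2.500

Σxᵢ = 5+0+7 = 12, with n = 3.
Posterior ∝ λ^8e^(−5λ) · λ^12e^(−3λ) = λ^20e^(−8λ), i.e. Gamma(shape=21, rate=8).
The mode of a Gamma(a, b) with a ≥ 1 (shape–rate) is (a−1)/b = 20/8 ≈ 2.500.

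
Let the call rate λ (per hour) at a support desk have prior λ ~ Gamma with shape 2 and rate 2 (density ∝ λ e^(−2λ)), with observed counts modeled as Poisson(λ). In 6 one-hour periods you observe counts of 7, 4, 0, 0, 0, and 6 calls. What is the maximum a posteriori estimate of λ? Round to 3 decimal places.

Σxᵢ = 7+4+0+0+0+6 = 17, with n = 6.
Posterior ∝ λe^(−2λ) · λ^17e^(−6λ) = λ^18e^(−8λ), i.e. Gamma(shape=19, rate=8).
The mode of a Gamma(a, b) with a ≥ 1 (shape–rate) is (a−1)/b = 18/8 ≈ 2.250.

λ̂_MAP = 2.250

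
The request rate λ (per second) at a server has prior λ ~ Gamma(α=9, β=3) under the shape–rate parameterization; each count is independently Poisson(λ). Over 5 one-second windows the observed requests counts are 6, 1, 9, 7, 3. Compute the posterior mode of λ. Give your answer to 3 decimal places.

λ̂_MAP = 4.250

Σxᵢ = 6+1+9+7+3 = 26, with n = 5.
Posterior ∝ λ^8e^(−3λ) · λ^26e^(−5λ) = λ^34e^(−8λ), i.e. Gamma(shape=35, rate=8).
The mode of a Gamma(a, b) with a ≥ 1 (shape–rate) is (a−1)/b = 34/8 ≈ 4.250.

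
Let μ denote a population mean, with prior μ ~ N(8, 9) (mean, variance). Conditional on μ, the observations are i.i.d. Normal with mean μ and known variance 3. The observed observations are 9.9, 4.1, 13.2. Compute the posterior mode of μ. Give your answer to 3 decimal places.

μ̂_MAP = 8.960

n = 3; x̄ = (9.9 + 4.1 + 13.2)/3 = 27.2/3 = 136/15 ≈ 9.0667.
For a Normal prior and Normal likelihood with known variance, the posterior is Normal; its mode equals its mean, the precision-weighted average.
Prior precision 1/σ₀² = 1/9; data precision n/σ² = 3/3 = 1.
μ̂ = ((1/9)·8 + 1·(136/15)) / (1/9 + 1) = (448/45)/(10/9) = 8.960.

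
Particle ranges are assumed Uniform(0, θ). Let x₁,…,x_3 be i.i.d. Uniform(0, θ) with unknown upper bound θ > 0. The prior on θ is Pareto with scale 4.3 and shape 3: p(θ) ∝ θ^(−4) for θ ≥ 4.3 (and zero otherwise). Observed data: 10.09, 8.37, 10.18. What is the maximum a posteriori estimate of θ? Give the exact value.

θ̂_MAP = 10.18

The Uniform(0, θ) likelihood is θ^(−n) for θ ≥ max(xᵢ), zero otherwise. Here max(xᵢ) = 10.18.
Posterior ∝ θ^(−4) · θ^(−3) = θ^(−7) on θ ≥ max(4.3, 10.18) = 10.18.
This density is strictly decreasing in θ, so the posterior mode lies at the lower boundary of the support.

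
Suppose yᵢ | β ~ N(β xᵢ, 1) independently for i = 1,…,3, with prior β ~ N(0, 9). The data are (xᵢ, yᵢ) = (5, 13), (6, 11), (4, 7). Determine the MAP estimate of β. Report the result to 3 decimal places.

β̂_MAP = 2.062

log p(β | y) = −Σ(yᵢ − βxᵢ)²/(2·1) − β²/(2·9) + const.
Setting the derivative to zero: Σxᵢ(yᵢ − βxᵢ)/1 − β/9 = 0, so β = Σxᵢyᵢ / (Σxᵢ² + σ²/τ²).
Σxᵢyᵢ = 5·13 + 6·11 + 4·7 = 159; Σxᵢ² = 77; σ²/τ² = 1/9.
β̂_MAP = 159 / (77 + 1/9) = 159/(694/9) = 1431/694 ≈ 2.062.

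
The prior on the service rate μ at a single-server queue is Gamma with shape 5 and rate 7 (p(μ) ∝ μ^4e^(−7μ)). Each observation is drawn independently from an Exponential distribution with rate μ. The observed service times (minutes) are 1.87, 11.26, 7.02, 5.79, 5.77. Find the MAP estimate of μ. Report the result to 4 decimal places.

The Exponential(rate=μ) likelihood is ∝ μ^n e^(−μΣtᵢ). Here n = 5 and Σtᵢ = 1.87 + 11.26 + 7.02 + 5.79 + 5.77 = 31.71.
Posterior ∝ μ^4e^(−7μ) · μ^5e^(−31.71μ) = μ^9e^(−38.71μ), i.e. Gamma(10, 38.71).
Mode = (a−1)/b = 9/38.71 ≈ 0.2325.

μ̂_MAP = 0.2325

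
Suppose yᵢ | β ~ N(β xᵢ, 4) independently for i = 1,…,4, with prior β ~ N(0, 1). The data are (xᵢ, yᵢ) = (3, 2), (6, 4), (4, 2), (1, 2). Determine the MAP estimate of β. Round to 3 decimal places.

β̂_MAP = 0.606

log p(β | y) = −Σ(yᵢ − βxᵢ)²/(2·4) − β²/(2·1) + const.
Setting the derivative to zero: Σxᵢ(yᵢ − βxᵢ)/4 − β/1 = 0, so β = Σxᵢyᵢ / (Σxᵢ² + σ²/τ²).
Σxᵢyᵢ = 3·2 + 6·4 + 4·2 + 1·2 = 40; Σxᵢ² = 62; σ²/τ² = 4.
β̂_MAP = 40 / (62 + 4) = 40/66 ≈ 0.606.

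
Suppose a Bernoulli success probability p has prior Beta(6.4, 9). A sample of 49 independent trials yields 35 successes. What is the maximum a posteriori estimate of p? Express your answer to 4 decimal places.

Prior: Beta(6.4, 9).
Data: 35 successes in 49 trials. The binomial likelihood contributes p^35(1−p)^14, so the posterior is Beta(6.4+35, 9+14) = Beta(41.4, 23).
For Beta(a, b) with a, b > 1 the mode is (a−1)/(a+b−2) = 40.4/62.4 ≈ 0.6474.

p̂_MAP = 0.6474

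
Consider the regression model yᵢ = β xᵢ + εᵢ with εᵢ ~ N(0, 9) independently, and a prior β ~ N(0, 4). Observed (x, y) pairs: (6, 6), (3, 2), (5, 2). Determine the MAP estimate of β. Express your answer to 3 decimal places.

β̂_MAP = 0.720

log p(β | y) = −Σ(yᵢ − βxᵢ)²/(2·9) − β²/(2·4) + const.
Setting the derivative to zero: Σxᵢ(yᵢ − βxᵢ)/9 − β/4 = 0, so β = Σxᵢyᵢ / (Σxᵢ² + σ²/τ²).
Σxᵢyᵢ = 6·6 + 3·2 + 5·2 = 52; Σxᵢ² = 70; σ²/τ² = 2.25.
β̂_MAP = 52 / (70 + 2.25) = 52/72.25 ≈ 0.720.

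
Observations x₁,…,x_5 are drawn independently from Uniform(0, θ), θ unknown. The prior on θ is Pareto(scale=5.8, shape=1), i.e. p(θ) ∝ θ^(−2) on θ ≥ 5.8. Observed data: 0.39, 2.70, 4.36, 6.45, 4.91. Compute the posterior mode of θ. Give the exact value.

The Uniform(0, θ) likelihood is θ^(−n) for θ ≥ max(xᵢ), zero otherwise. Here max(xᵢ) = 6.45.
Posterior ∝ θ^(−2) · θ^(−5) = θ^(−7) on θ ≥ max(5.8, 6.45) = 6.45.
This density is strictly decreasing in θ, so the posterior mode lies at the lower boundary of the support.

θ̂_MAP = 6.45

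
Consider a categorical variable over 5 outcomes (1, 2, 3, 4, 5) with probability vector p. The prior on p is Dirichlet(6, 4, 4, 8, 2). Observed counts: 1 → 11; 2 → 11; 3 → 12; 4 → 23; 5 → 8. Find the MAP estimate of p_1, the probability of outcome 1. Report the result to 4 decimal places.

MAP estimate: 0.1905

The posterior is Dirichlet(αᵢ + nᵢ) = Dirichlet(17, 15, 16, 31, 10).
For a Dirichlet(a₁,…,a_K) with all aᵢ > 1, the mode has j-th component (aⱼ − 1)/(Σaᵢ − K).
Here Σaᵢ = 89 and K = 5, so p_1 = (17 − 1)/(89 − 5) = 16/84 ≈ 0.1905.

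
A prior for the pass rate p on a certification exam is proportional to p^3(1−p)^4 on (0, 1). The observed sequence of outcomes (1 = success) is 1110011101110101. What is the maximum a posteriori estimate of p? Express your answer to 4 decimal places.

The prior density ∝ p^3(1−p)^4 is the kernel of Beta(4, 5).
Data: 11 successes in 16 trials (from the sequence). The binomial likelihood contributes p^11(1−p)^5, so the posterior is Beta(4+11, 5+5) = Beta(15, 10).
For Beta(a, b) with a, b > 1 the mode is (a−1)/(a+b−2) = 14/23 ≈ 0.6087.

p̂_MAP = 0.6087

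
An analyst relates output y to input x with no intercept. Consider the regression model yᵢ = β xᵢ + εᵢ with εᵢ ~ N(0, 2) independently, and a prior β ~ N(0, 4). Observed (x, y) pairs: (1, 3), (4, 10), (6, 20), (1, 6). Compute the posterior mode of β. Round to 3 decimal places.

log p(β | y) = −Σ(yᵢ − βxᵢ)²/(2·2) − β²/(2·4) + const.
Setting the derivative to zero: Σxᵢ(yᵢ − βxᵢ)/2 − β/4 = 0, so β = Σxᵢyᵢ / (Σxᵢ² + σ²/τ²).
Σxᵢyᵢ = 1·3 + 4·10 + 6·20 + 1·6 = 169; Σxᵢ² = 54; σ²/τ² = 0.5.
β̂_MAP = 169 / (54 + 0.5) = 169/54.5 ≈ 3.101.

β̂_MAP = 3.101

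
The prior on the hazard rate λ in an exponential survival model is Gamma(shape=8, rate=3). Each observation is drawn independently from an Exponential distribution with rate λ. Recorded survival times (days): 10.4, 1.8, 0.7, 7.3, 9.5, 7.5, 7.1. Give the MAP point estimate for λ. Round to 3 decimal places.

λ̂_MAP = 0.296

The Exponential(rate=λ) likelihood is ∝ λ^n e^(−λΣtᵢ). Here n = 7 and Σtᵢ = 10.4 + 1.8 + 0.7 + 7.3 + 9.5 + 7.5 + 7.1 = 44.3.
Posterior ∝ λ^7e^(−3λ) · λ^7e^(−44.3λ) = λ^14e^(−47.3λ), i.e. Gamma(15, 47.3).
Mode = (a−1)/b = 14/47.3 ≈ 0.296.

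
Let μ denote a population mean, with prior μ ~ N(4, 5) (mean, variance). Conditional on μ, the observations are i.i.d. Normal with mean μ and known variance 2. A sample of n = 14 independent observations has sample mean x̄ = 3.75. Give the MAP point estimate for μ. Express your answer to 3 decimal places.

n = 14, x̄ = 3.75.
For a Normal prior and Normal likelihood with known variance, the posterior is Normal; its mode equals its mean, the precision-weighted average.
Prior precision 1/σ₀² = 1/5 = 0.2; data precision n/σ² = 14/2 = 7.
μ̂ = (0.2·4 + 7·3.75) / (0.2 + 7) = 27.05/7.2 = 541/144 ≈ 3.757.

μ̂_MAP = 3.757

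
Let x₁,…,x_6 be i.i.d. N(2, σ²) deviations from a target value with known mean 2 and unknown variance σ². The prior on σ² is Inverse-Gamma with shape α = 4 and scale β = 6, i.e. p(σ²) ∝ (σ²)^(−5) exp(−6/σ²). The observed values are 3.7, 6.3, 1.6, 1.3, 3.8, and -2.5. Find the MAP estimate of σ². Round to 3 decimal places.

Sum of squared deviations about the known mean: SS = (3.7−2)² + (6.3−2)² + (1.6−2)² + (1.3−2)² + (3.8−2)² + (-2.5−2)² = 45.52.
The Normal likelihood contributes (σ²)^(−n/2) exp(−SS/(2σ²)), so the posterior is Inverse-Gamma(α + n/2, β + SS/2) = Inverse-Gamma(7, 28.76).
The mode of Inverse-Gamma(a, b) is b/(a+1) = 28.76/8 ≈ 3.595.

σ̂²_MAP = 3.595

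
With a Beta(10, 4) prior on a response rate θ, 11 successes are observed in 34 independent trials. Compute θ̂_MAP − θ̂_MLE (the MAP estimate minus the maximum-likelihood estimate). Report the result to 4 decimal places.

Posterior is Beta(21, 27); MAP = (21−1)/(48−2) = 20/46 ≈ 0.43478.
MLE ignores the prior: θ̂_MLE = k/n = 11/34 ≈ 0.32353.
Difference = 20/46 − 11/34 = 87/782 ≈ 0.1113.

MAP − MLE = 0.1113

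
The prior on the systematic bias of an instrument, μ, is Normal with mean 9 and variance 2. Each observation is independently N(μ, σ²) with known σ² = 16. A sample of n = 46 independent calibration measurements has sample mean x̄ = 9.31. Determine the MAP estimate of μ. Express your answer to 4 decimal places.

μ̂_MAP = 9.2641

n = 46, x̄ = 9.31.
For a Normal prior and Normal likelihood with known variance, the posterior is Normal; its mode equals its mean, the precision-weighted average.
Prior precision 1/σ₀² = 1/2 = 0.5; data precision n/σ² = 46/16 = 2.875.
μ̂ = (0.5·9 + 2.875·9.31) / (0.5 + 2.875) = 31.26625/3.375 = 25013/2700 ≈ 9.2641.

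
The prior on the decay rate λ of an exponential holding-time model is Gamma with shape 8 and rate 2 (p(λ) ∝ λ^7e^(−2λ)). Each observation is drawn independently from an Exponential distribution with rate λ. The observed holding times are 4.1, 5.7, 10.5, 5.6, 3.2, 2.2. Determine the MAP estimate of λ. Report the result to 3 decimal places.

The Exponential(rate=λ) likelihood is ∝ λ^n e^(−λΣtᵢ). Here n = 6 and Σtᵢ = 4.1 + 5.7 + 10.5 + 5.6 + 3.2 + 2.2 = 31.3.
Posterior ∝ λ^7e^(−2λ) · λ^6e^(−31.3λ) = λ^13e^(−33.3λ), i.e. Gamma(14, 33.3).
Mode = (a−1)/b = 13/33.3 ≈ 0.390.

λ̂_MAP = 0.390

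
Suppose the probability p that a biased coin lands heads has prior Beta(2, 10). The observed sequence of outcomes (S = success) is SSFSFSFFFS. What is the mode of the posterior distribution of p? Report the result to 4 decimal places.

Prior: Beta(2, 10).
Data: 5 successes in 10 trials (from the sequence). The binomial likelihood contributes p^5(1−p)^5, so the posterior is Beta(2+5, 10+5) = Beta(7, 15).
For Beta(a, b) with a, b > 1 the mode is (a−1)/(a+b−2) = 6/20 ≈ 0.3000.

p̂_MAP = 0.3000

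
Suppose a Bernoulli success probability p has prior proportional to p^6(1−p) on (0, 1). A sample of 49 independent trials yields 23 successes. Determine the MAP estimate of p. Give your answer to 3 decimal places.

The prior density ∝ p^6(1−p)^1 is the kernel of Beta(7, 2).
Data: 23 successes in 49 trials. The binomial likelihood contributes p^23(1−p)^26, so the posterior is Beta(7+23, 2+26) = Beta(30, 28).
For Beta(a, b) with a, b > 1 the mode is (a−1)/(a+b−2) = 29/56 ≈ 0.518.

p̂_MAP = 0.518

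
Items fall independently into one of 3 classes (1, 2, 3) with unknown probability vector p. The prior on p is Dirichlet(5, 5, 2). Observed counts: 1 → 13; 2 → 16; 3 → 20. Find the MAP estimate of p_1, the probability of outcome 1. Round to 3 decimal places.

MAP estimate: 0.293

The posterior is Dirichlet(αᵢ + nᵢ) = Dirichlet(18, 21, 22).
For a Dirichlet(a₁,…,a_K) with all aᵢ > 1, the mode has j-th component (aⱼ − 1)/(Σaᵢ − K).
Here Σaᵢ = 61 and K = 3, so p_1 = (18 − 1)/(61 − 3) = 17/58 ≈ 0.293.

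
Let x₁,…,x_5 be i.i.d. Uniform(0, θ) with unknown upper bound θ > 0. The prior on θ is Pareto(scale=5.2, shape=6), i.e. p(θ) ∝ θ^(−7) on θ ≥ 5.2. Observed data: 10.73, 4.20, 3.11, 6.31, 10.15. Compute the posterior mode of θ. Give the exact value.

The Uniform(0, θ) likelihood is θ^(−n) for θ ≥ max(xᵢ), zero otherwise. Here max(xᵢ) = 10.73.
Posterior ∝ θ^(−7) · θ^(−5) = θ^(−12) on θ ≥ max(5.2, 10.73) = 10.73.
This density is strictly decreasing in θ, so the posterior mode lies at the lower boundary of the support.

θ̂_MAP = 10.73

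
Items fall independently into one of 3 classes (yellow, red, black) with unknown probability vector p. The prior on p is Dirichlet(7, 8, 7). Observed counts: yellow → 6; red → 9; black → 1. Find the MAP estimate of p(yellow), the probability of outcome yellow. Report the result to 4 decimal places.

The posterior is Dirichlet(αᵢ + nᵢ) = Dirichlet(13, 17, 8).
For a Dirichlet(a₁,…,a_K) with all aᵢ > 1, the mode has j-th component (aⱼ − 1)/(Σaᵢ − K).
Here Σaᵢ = 38 and K = 3, so p(yellow) = (13 − 1)/(38 − 3) = 12/35 ≈ 0.3429.

MAP estimate of p(yellow) = 0.3429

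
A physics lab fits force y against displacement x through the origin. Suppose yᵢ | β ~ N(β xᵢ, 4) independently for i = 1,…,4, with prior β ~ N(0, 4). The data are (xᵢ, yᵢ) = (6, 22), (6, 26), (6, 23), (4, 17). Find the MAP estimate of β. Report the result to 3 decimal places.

log p(β | y) = −Σ(yᵢ − βxᵢ)²/(2·4) − β²/(2·4) + const.
Setting the derivative to zero: Σxᵢ(yᵢ − βxᵢ)/4 − β/4 = 0, so β = Σxᵢyᵢ / (Σxᵢ² + σ²/τ²).
Σxᵢyᵢ = 6·22 + 6·26 + 6·23 + 4·17 = 494; Σxᵢ² = 124; σ²/τ² = 1.
β̂_MAP = 494 / (124 + 1) = 494/125 ≈ 3.952.

β̂_MAP = 3.952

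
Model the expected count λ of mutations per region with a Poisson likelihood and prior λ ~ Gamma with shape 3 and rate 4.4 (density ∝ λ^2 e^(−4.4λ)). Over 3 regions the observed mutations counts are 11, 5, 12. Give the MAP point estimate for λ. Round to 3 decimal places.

Σxᵢ = 11+5+12 = 28, with n = 3.
Posterior ∝ λ^2e^(−4.4λ) · λ^28e^(−3λ) = λ^30e^(−7.4λ), i.e. Gamma(shape=31, rate=7.4).
The mode of a Gamma(a, b) with a ≥ 1 (shape–rate) is (a−1)/b = 30/7.4 ≈ 4.054.

λ̂_MAP = 4.054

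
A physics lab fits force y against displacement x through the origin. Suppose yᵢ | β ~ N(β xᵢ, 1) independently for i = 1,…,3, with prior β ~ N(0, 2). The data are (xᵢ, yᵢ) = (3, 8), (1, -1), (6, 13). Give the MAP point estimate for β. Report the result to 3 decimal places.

β̂_MAP = 2.172

log p(β | y) = −Σ(yᵢ − βxᵢ)²/(2·1) − β²/(2·2) + const.
Setting the derivative to zero: Σxᵢ(yᵢ − βxᵢ)/1 − β/2 = 0, so β = Σxᵢyᵢ / (Σxᵢ² + σ²/τ²).
Σxᵢyᵢ = 3·8 + 1·(-1) + 6·13 = 101; Σxᵢ² = 46; σ²/τ² = 0.5.
β̂_MAP = 101 / (46 + 0.5) = 101/46.5 ≈ 2.172.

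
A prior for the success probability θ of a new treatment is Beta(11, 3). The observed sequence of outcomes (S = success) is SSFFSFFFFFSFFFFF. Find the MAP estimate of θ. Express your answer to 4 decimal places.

θ̂_MAP = 0.5000

Prior: Beta(11, 3).
Data: 4 successes in 16 trials (from the sequence). The binomial likelihood contributes θ^4(1−θ)^12, so the posterior is Beta(11+4, 3+12) = Beta(15, 15).
For Beta(a, b) with a, b > 1 the mode is (a−1)/(a+b−2) = 14/28 ≈ 0.5000.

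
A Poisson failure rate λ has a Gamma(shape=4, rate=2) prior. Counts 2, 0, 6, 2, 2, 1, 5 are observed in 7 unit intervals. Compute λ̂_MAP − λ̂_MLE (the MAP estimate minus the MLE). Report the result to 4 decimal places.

MAP − MLE = -0.2381

Σxᵢ = 18. Posterior is Gamma(22, 9); MAP = (22−1)/9 = 21/9 ≈ 2.33333.
MLE = x̄ = 18/7 ≈ 2.57143.
Difference = 21/9 − 18/7 = -5/21 ≈ -0.2381.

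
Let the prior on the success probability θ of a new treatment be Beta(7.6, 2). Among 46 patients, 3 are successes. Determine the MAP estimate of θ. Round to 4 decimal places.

Prior: Beta(7.6, 2).
Data: 3 successes in 46 trials. The binomial likelihood contributes θ^3(1−θ)^43, so the posterior is Beta(7.6+3, 2+43) = Beta(10.6, 45).
For Beta(a, b) with a, b > 1 the mode is (a−1)/(a+b−2) = 9.6/53.6 ≈ 0.1791.

θ̂_MAP = 0.1791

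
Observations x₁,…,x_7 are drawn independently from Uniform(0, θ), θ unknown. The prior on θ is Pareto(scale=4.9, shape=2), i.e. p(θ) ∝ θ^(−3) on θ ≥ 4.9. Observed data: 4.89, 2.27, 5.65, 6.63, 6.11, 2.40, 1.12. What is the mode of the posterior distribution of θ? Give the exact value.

The Uniform(0, θ) likelihood is θ^(−n) for θ ≥ max(xᵢ), zero otherwise. Here max(xᵢ) = 6.63.
Posterior ∝ θ^(−3) · θ^(−7) = θ^(−10) on θ ≥ max(4.9, 6.63) = 6.63.
This density is strictly decreasing in θ, so the posterior mode lies at the lower boundary of the support.

θ̂_MAP = 6.63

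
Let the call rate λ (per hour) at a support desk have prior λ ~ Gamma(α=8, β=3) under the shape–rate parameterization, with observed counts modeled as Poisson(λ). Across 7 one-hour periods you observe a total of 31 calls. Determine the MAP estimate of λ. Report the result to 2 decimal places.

λ̂_MAP = 3.80

Σxᵢ = 31, n = 7.
Posterior ∝ λ^7e^(−3λ) · λ^31e^(−7λ) = λ^38e^(−10λ), i.e. Gamma(shape=39, rate=10).
The mode of a Gamma(a, b) with a ≥ 1 (shape–rate) is (a−1)/b = 38/10 ≈ 3.80.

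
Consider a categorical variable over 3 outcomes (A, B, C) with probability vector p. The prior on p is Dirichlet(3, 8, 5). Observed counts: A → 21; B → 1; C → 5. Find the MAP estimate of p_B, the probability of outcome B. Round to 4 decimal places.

MAP estimate of p_B = 0.2000

The posterior is Dirichlet(αᵢ + nᵢ) = Dirichlet(24, 9, 10).
For a Dirichlet(a₁,…,a_K) with all aᵢ > 1, the mode has j-th component (aⱼ − 1)/(Σaᵢ − K).
Here Σaᵢ = 43 and K = 3, so p_B = (9 − 1)/(43 − 3) = 8/40 ≈ 0.2000.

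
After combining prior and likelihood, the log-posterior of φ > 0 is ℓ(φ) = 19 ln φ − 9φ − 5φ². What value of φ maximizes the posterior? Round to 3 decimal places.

ℓ'(φ) = 19/φ − 9 − 10φ. Setting this to zero and multiplying by φ: 10φ² + 9φ − 19 = 0.
φ = (−9 + √(9² + 4·10·19)) / (2·10) = (−9 + √841) / 20 = (−9 + 29)/20 = 1.
ℓ''(φ) = −19/φ² − 10 < 0, confirming a maximum.

φ̂_MAP = 1.000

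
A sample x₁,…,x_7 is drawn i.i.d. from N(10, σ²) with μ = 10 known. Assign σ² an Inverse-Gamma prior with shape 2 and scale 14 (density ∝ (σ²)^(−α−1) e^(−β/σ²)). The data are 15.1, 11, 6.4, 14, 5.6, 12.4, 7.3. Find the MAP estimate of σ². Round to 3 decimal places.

Sum of squared deviations about the known mean: SS = (15.1−10)² + (11−10)² + (6.4−10)² + (14−10)² + (5.6−10)² + (12.4−10)² + (7.3−10)² = 88.38.
The Normal likelihood contributes (σ²)^(−n/2) exp(−SS/(2σ²)), so the posterior is Inverse-Gamma(α + n/2, β + SS/2) = Inverse-Gamma(5.5, 58.19).
The mode of Inverse-Gamma(a, b) is b/(a+1) = 58.19/6.5 ≈ 8.952.

σ̂²_MAP = 8.952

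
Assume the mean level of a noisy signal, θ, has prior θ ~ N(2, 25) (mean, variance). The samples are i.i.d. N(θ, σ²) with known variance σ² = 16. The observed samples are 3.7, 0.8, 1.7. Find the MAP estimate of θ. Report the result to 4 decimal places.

θ̂_MAP = 2.0549

n = 3; x̄ = (3.7 + 0.8 + 1.7)/3 = 6.2/3 = 31/15 ≈ 2.0667.
For a Normal prior and Normal likelihood with known variance, the posterior is Normal; its mode equals its mean, the precision-weighted average.
Prior precision 1/σ₀² = 1/25 = 0.04; data precision n/σ² = 3/16 = 0.1875.
θ̂ = (0.04·2 + 0.1875·(31/15)) / (0.04 + 0.1875) = 0.4675/0.2275 = 187/91 ≈ 2.0549.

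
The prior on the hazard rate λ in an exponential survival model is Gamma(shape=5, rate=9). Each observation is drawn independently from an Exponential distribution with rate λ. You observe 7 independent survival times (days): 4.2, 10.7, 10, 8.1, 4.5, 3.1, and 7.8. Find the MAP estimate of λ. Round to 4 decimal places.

The Exponential(rate=λ) likelihood is ∝ λ^n e^(−λΣtᵢ). Here n = 7 and Σtᵢ = 4.2 + 10.7 + 10 + 8.1 + 4.5 + 3.1 + 7.8 = 48.4.
Posterior ∝ λ^4e^(−9λ) · λ^7e^(−48.4λ) = λ^11e^(−57.4λ), i.e. Gamma(12, 57.4).
Mode = (a−1)/b = 11/57.4 ≈ 0.1916.

λ̂_MAP = 0.1916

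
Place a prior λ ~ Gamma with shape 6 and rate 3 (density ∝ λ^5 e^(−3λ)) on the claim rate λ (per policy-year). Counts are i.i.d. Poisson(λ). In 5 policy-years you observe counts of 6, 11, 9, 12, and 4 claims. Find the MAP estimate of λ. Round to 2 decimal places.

Σxᵢ = 6+11+9+12+4 = 42, with n = 5.
Posterior ∝ λ^5e^(−3λ) · λ^42e^(−5λ) = λ^47e^(−8λ), i.e. Gamma(shape=48, rate=8).
The mode of a Gamma(a, b) with a ≥ 1 (shape–rate) is (a−1)/b = 47/8 ≈ 5.88.

λ̂_MAP = 5.88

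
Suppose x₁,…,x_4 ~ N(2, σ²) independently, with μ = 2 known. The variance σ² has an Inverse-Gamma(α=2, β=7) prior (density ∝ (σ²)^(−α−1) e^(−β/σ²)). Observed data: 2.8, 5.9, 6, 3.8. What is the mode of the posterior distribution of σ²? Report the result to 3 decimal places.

σ̂²_MAP = 4.909

Sum of squared deviations about the known mean: SS = (2.8−2)² + (5.9−2)² + (6−2)² + (3.8−2)² = 35.09.
The Normal likelihood contributes (σ²)^(−n/2) exp(−SS/(2σ²)), so the posterior is Inverse-Gamma(α + n/2, β + SS/2) = Inverse-Gamma(4, 24.545).
The mode of Inverse-Gamma(a, b) is b/(a+1) = 24.545/5 ≈ 4.909.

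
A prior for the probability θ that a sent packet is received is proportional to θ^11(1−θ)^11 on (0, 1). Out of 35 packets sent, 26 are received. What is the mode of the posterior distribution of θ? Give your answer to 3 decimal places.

θ̂_MAP = 0.649

The prior density ∝ θ^11(1−θ)^11 is the kernel of Beta(12, 12).
Data: 26 successes in 35 trials. The binomial likelihood contributes θ^26(1−θ)^9, so the posterior is Beta(12+26, 12+9) = Beta(38, 21).
For Beta(a, b) with a, b > 1 the mode is (a−1)/(a+b−2) = 37/57 ≈ 0.649.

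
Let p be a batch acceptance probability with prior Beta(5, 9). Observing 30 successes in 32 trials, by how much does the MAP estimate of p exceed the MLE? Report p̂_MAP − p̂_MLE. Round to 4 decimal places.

MAP − MLE = -0.1648

Posterior is Beta(35, 11); MAP = (35−1)/(46−2) = 34/44 ≈ 0.77273.
MLE ignores the prior: p̂_MLE = k/n = 30/32 ≈ 0.93750.
Difference = 34/44 − 30/32 = -29/176 ≈ -0.1648.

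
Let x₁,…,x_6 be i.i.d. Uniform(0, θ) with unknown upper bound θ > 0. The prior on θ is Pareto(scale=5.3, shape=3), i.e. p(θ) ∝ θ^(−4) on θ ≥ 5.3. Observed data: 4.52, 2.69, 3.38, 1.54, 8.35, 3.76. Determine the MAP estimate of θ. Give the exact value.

The Uniform(0, θ) likelihood is θ^(−n) for θ ≥ max(xᵢ), zero otherwise. Here max(xᵢ) = 8.35.
Posterior ∝ θ^(−4) · θ^(−6) = θ^(−10) on θ ≥ max(5.3, 8.35) = 8.35.
This density is strictly decreasing in θ, so the posterior mode lies at the lower boundary of the support.

θ̂_MAP = 8.35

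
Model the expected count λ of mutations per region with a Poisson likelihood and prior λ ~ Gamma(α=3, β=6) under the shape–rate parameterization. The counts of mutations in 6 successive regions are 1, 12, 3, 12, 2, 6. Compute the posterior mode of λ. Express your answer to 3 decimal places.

Σxᵢ = 1+12+3+12+2+6 = 36, with n = 6.
Posterior ∝ λ^2e^(−6λ) · λ^36e^(−6λ) = λ^38e^(−12λ), i.e. Gamma(shape=39, rate=12).
The mode of a Gamma(a, b) with a ≥ 1 (shape–rate) is (a−1)/b = 38/12 ≈ 3.167.

λ̂_MAP = 3.167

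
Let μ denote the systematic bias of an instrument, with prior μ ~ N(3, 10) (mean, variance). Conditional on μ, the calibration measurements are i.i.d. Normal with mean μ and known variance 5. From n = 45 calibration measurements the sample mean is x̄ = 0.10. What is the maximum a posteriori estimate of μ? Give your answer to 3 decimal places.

n = 45, x̄ = 0.10.
For a Normal prior and Normal likelihood with known variance, the posterior is Normal; its mode equals its mean, the precision-weighted average.
Prior precision 1/σ₀² = 1/10 = 0.1; data precision n/σ² = 45/5 = 9.
μ̂ = (0.1·3 + 9·0.1) / (0.1 + 9) = 1.2/9.1 = 12/91 ≈ 0.132.

μ̂_MAP = 0.132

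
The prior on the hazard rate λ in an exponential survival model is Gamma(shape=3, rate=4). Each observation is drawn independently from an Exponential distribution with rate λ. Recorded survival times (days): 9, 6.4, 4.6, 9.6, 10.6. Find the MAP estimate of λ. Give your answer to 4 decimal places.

The Exponential(rate=λ) likelihood is ∝ λ^n e^(−λΣtᵢ). Here n = 5 and Σtᵢ = 9 + 6.4 + 4.6 + 9.6 + 10.6 = 40.2.
Posterior ∝ λ^2e^(−4λ) · λ^5e^(−40.2λ) = λ^7e^(−44.2λ), i.e. Gamma(8, 44.2).
Mode = (a−1)/b = 7/44.2 ≈ 0.1584.

λ̂_MAP = 0.1584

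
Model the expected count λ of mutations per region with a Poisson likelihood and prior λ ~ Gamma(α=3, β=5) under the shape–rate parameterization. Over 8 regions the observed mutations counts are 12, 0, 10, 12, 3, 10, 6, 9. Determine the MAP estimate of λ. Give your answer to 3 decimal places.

λ̂_MAP = 4.923

Σxᵢ = 12+0+10+12+3+10+6+9 = 62, with n = 8.
Posterior ∝ λ^2e^(−5λ) · λ^62e^(−8λ) = λ^64e^(−13λ), i.e. Gamma(shape=65, rate=13).
The mode of a Gamma(a, b) with a ≥ 1 (shape–rate) is (a−1)/b = 64/13 ≈ 4.923.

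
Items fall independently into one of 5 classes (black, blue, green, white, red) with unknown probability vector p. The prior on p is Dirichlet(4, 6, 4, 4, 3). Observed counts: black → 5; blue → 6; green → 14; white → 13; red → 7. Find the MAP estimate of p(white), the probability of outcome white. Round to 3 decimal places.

The posterior is Dirichlet(αᵢ + nᵢ) = Dirichlet(9, 12, 18, 17, 10).
For a Dirichlet(a₁,…,a_K) with all aᵢ > 1, the mode has j-th component (aⱼ − 1)/(Σaᵢ − K).
Here Σaᵢ = 66 and K = 5, so p(white) = (17 − 1)/(66 − 5) = 16/61 ≈ 0.262.

MAP estimate of p(white) = 0.262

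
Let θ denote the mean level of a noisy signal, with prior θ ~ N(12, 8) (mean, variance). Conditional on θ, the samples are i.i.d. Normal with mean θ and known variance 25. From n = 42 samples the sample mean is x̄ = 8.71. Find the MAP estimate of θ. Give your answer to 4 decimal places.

n = 42, x̄ = 8.71.
For a Normal prior and Normal likelihood with known variance, the posterior is Normal; its mode equals its mean, the precision-weighted average.
Prior precision 1/σ₀² = 1/8 = 0.125; data precision n/σ² = 42/25 = 1.68.
θ̂ = (0.125·12 + 1.68·8.71) / (0.125 + 1.68) = 16.1328/1.805 = 80664/9025 ≈ 8.9378.

θ̂_MAP = 8.9378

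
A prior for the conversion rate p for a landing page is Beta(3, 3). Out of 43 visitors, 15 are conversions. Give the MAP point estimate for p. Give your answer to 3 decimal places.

Prior: Beta(3, 3).
Data: 15 successes in 43 trials. The binomial likelihood contributes p^15(1−p)^28, so the posterior is Beta(3+15, 3+28) = Beta(18, 31).
For Beta(a, b) with a, b > 1 the mode is (a−1)/(a+b−2) = 17/47 ≈ 0.362.

p̂_MAP = 0.362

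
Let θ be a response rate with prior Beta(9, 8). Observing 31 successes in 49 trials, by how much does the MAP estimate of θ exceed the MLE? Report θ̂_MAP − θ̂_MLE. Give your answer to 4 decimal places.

Posterior is Beta(40, 26); MAP = (40−1)/(66−2) = 39/64 ≈ 0.60938.
MLE ignores the prior: θ̂_MLE = k/n = 31/49 ≈ 0.63265.
Difference = 39/64 − 31/49 = -73/3136 ≈ -0.0233.

MAP − MLE = -0.0233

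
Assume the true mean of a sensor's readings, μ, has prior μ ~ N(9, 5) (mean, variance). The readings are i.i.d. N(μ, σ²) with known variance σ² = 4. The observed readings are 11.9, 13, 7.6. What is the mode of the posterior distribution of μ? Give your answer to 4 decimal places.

μ̂_MAP = 10.4474

n = 3; x̄ = (11.9 + 13 + 7.6)/3 = 32.5/3 = 65/6 ≈ 10.8333.
For a Normal prior and Normal likelihood with known variance, the posterior is Normal; its mode equals its mean, the precision-weighted average.
Prior precision 1/σ₀² = 1/5 = 0.2; data precision n/σ² = 3/4 = 0.75.
μ̂ = (0.2·9 + 0.75·(65/6)) / (0.2 + 0.75) = 9.925/0.95 = 397/38 ≈ 10.4474.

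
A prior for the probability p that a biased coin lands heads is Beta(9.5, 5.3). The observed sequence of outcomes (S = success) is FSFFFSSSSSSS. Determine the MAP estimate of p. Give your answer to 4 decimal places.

Prior: Beta(9.5, 5.3).
Data: 8 successes in 12 trials (from the sequence). The binomial likelihood contributes p^8(1−p)^4, so the posterior is Beta(9.5+8, 5.3+4) = Beta(17.5, 9.3).
For Beta(a, b) with a, b > 1 the mode is (a−1)/(a+b−2) = 16.5/24.8 ≈ 0.6653.

p̂_MAP = 0.6653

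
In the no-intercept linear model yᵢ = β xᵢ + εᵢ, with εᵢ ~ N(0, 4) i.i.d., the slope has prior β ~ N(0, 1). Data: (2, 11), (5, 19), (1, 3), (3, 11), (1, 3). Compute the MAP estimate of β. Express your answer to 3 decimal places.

log p(β | y) = −Σ(yᵢ − βxᵢ)²/(2·4) − β²/(2·1) + const.
Setting the derivative to zero: Σxᵢ(yᵢ − βxᵢ)/4 − β/1 = 0, so β = Σxᵢyᵢ / (Σxᵢ² + σ²/τ²).
Σxᵢyᵢ = 2·11 + 5·19 + 1·3 + 3·11 + 1·3 = 156; Σxᵢ² = 40; σ²/τ² = 4.
β̂_MAP = 156 / (40 + 4) = 156/44 ≈ 3.545.

β̂_MAP = 3.545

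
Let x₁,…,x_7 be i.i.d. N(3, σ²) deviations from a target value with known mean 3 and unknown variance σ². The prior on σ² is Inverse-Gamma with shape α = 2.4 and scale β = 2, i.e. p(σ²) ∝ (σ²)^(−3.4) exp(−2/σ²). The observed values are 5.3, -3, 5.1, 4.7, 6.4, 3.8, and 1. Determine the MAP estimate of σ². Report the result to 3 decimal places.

Sum of squared deviations about the known mean: SS = (5.3−3)² + (-3−3)² + (5.1−3)² + (4.7−3)² + (6.4−3)² + (3.8−3)² + (1−3)² = 64.79.
The Normal likelihood contributes (σ²)^(−n/2) exp(−SS/(2σ²)), so the posterior is Inverse-Gamma(α + n/2, β + SS/2) = Inverse-Gamma(5.9, 34.395).
The mode of Inverse-Gamma(a, b) is b/(a+1) = 34.395/6.9 ≈ 4.985.

σ̂²_MAP = 4.985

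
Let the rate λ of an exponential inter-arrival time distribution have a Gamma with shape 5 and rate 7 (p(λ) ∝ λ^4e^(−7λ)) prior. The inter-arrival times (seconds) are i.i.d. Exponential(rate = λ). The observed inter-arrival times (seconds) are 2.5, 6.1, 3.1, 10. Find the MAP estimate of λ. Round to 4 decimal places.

λ̂_MAP = 0.2787

The Exponential(rate=λ) likelihood is ∝ λ^n e^(−λΣtᵢ). Here n = 4 and Σtᵢ = 2.5 + 6.1 + 3.1 + 10 = 21.7.
Posterior ∝ λ^4e^(−7λ) · λ^4e^(−21.7λ) = λ^8e^(−28.7λ), i.e. Gamma(9, 28.7).
Mode = (a−1)/b = 8/28.7 ≈ 0.2787.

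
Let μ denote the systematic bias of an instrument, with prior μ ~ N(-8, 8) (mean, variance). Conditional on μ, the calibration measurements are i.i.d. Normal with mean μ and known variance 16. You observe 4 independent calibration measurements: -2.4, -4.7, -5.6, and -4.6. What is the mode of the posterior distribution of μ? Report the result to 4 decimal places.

μ̂_MAP = -5.5500

n = 4; x̄ = ((-2.4) + (-4.7) + (-5.6) + (-4.6))/4 = -17.3/4 = -4.325.
For a Normal prior and Normal likelihood with known variance, the posterior is Normal; its mode equals its mean, the precision-weighted average.
Prior precision 1/σ₀² = 1/8 = 0.125; data precision n/σ² = 4/16 = 0.25.
μ̂ = (0.125·(-8) + 0.25·(-4.325)) / (0.125 + 0.25) = (-2.08125)/0.375 = -5.5500.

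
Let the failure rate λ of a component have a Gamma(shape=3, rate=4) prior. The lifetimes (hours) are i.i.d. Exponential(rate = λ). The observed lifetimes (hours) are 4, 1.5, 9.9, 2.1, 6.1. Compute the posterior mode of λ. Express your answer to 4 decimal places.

The Exponential(rate=λ) likelihood is ∝ λ^n e^(−λΣtᵢ). Here n = 5 and Σtᵢ = 4 + 1.5 + 9.9 + 2.1 + 6.1 = 23.6.
Posterior ∝ λ^2e^(−4λ) · λ^5e^(−23.6λ) = λ^7e^(−27.6λ), i.e. Gamma(8, 27.6).
Mode = (a−1)/b = 7/27.6 ≈ 0.2536.

λ̂_MAP = 0.2536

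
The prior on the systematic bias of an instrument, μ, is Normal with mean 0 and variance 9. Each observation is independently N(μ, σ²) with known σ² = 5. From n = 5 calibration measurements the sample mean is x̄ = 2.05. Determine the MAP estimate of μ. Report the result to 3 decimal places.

n = 5, x̄ = 2.05.
For a Normal prior and Normal likelihood with known variance, the posterior is Normal; its mode equals its mean, the precision-weighted average.
Prior precision 1/σ₀² = 1/9; data precision n/σ² = 5/5 = 1.
μ̂ = ((1/9)·0 + 1·2.05) / (1/9 + 1) = 2.05/(10/9) = 1.845.

μ̂_MAP = 1.845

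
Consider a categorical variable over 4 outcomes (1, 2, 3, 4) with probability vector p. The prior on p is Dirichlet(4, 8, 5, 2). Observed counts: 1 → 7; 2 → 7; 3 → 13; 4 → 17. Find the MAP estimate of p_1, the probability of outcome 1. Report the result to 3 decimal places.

MAP estimate: 0.169

The posterior is Dirichlet(αᵢ + nᵢ) = Dirichlet(11, 15, 18, 19).
For a Dirichlet(a₁,…,a_K) with all aᵢ > 1, the mode has j-th component (aⱼ − 1)/(Σaᵢ − K).
Here Σaᵢ = 63 and K = 4, so p_1 = (11 − 1)/(63 − 4) = 10/59 ≈ 0.169.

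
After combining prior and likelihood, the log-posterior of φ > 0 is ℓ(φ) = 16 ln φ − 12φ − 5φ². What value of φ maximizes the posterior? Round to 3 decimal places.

ℓ'(φ) = 16/φ − 12 − 10φ. Setting this to zero and multiplying by φ: 10φ² + 12φ − 16 = 0.
φ = (−12 + √(12² + 4·10·16)) / (2·10) = (−12 + √784) / 20 = (−12 + 28)/20 = 4/5.
ℓ''(φ) = −16/φ² − 10 < 0, confirming a maximum.

φ̂_MAP = 0.800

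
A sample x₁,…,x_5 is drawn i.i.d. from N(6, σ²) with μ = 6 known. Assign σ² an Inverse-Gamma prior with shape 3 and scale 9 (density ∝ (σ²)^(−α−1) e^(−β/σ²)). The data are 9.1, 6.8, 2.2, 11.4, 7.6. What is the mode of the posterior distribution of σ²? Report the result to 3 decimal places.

σ̂²_MAP = 5.724

Sum of squared deviations about the known mean: SS = (9.1−6)² + (6.8−6)² + (2.2−6)² + (11.4−6)² + (7.6−6)² = 56.41.
The Normal likelihood contributes (σ²)^(−n/2) exp(−SS/(2σ²)), so the posterior is Inverse-Gamma(α + n/2, β + SS/2) = Inverse-Gamma(5.5, 37.205).
The mode of Inverse-Gamma(a, b) is b/(a+1) = 37.205/6.5 ≈ 5.724.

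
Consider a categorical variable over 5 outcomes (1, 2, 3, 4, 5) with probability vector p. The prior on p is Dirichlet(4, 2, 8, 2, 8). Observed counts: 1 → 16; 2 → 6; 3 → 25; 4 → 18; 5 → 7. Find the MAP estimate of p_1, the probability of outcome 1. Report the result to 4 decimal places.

MAP estimate: 0.2088

The posterior is Dirichlet(αᵢ + nᵢ) = Dirichlet(20, 8, 33, 20, 15).
For a Dirichlet(a₁,…,a_K) with all aᵢ > 1, the mode has j-th component (aⱼ − 1)/(Σaᵢ − K).
Here Σaᵢ = 96 and K = 5, so p_1 = (20 − 1)/(96 − 5) = 19/91 ≈ 0.2088.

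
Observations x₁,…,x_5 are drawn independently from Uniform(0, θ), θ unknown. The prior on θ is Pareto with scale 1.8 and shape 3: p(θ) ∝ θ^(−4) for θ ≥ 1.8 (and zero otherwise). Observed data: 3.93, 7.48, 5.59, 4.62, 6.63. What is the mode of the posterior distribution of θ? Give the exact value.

The Uniform(0, θ) likelihood is θ^(−n) for θ ≥ max(xᵢ), zero otherwise. Here max(xᵢ) = 7.48.
Posterior ∝ θ^(−4) · θ^(−5) = θ^(−9) on θ ≥ max(1.8, 7.48) = 7.48.
This density is strictly decreasing in θ, so the posterior mode lies at the lower boundary of the support.

θ̂_MAP = 7.48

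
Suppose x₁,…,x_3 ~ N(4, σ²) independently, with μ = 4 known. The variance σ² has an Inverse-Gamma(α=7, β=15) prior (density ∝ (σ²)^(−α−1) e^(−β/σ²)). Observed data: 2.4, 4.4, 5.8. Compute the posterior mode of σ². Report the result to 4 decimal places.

σ̂²_MAP = 1.8926

Sum of squared deviations about the known mean: SS = (2.4−4)² + (4.4−4)² + (5.8−4)² = 5.96.
The Normal likelihood contributes (σ²)^(−n/2) exp(−SS/(2σ²)), so the posterior is Inverse-Gamma(α + n/2, β + SS/2) = Inverse-Gamma(8.5, 17.98).
The mode of Inverse-Gamma(a, b) is b/(a+1) = 17.98/9.5 ≈ 1.8926.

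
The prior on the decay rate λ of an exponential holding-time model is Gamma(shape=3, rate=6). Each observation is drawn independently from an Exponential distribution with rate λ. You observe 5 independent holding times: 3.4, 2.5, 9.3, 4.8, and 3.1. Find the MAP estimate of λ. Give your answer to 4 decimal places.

λ̂_MAP = 0.2405

The Exponential(rate=λ) likelihood is ∝ λ^n e^(−λΣtᵢ). Here n = 5 and Σtᵢ = 3.4 + 2.5 + 9.3 + 4.8 + 3.1 = 23.1.
Posterior ∝ λ^2e^(−6λ) · λ^5e^(−23.1λ) = λ^7e^(−29.1λ), i.e. Gamma(8, 29.1).
Mode = (a−1)/b = 7/29.1 ≈ 0.2405.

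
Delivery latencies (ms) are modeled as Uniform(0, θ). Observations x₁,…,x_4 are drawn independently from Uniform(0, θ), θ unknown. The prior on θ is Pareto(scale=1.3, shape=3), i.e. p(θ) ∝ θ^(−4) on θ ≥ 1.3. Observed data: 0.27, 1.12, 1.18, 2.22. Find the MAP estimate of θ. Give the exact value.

θ̂_MAP = 2.22

The Uniform(0, θ) likelihood is θ^(−n) for θ ≥ max(xᵢ), zero otherwise. Here max(xᵢ) = 2.22.
Posterior ∝ θ^(−4) · θ^(−4) = θ^(−8) on θ ≥ max(1.3, 2.22) = 2.22.
This density is strictly decreasing in θ, so the posterior mode lies at the lower boundary of the support.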